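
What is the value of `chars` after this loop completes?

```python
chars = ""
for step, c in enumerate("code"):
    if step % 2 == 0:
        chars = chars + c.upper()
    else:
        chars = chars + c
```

Uppercase even positions in 'code'
`chars` takes the values: "" → "C" → "Co" → "CoD" → "CoDe"

Answer: "CoDe"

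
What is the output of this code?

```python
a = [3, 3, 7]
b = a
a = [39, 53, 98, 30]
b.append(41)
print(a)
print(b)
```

Key concept: rebinding vs mutation: a is rebound to a new list, b still points at the original.
Step by step:
`a = [3, 3, 7]` → a = [3, 3, 7]
`b = a` → b = [3, 3, 7] (same object as a)
`a = [39, 53, 98, 30]` → a = [39, 53, 98, 30]
`b.append(41)` → b = [3, 3, 7, 41]
`print(a)` → prints [39, 53, 98, 30]
`print(b)` → prints [3, 3, 7, 41]

Answer:
[39, 53, 98, 30]
[3, 3, 7, 41]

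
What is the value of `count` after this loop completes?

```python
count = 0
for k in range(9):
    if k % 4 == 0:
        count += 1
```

Count numbers divisible by 4 in range(9)
`count` takes the values: 0 → 1 → 2 → 3

Answer: 3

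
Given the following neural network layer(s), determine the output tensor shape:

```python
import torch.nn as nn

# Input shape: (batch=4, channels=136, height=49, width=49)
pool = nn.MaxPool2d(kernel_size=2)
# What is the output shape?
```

Input: (4, 136, 49, 49) -> Output: (4, 136, 24, 24)

Answer: (4, 136, 24, 24)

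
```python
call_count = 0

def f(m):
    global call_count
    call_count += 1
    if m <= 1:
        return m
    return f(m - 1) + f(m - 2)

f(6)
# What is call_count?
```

Calls(m) = 1 + Calls(m-1) + Calls(m-2); Calls(0)=Calls(1)=1. For m=6 this gives 25.

Answer: 25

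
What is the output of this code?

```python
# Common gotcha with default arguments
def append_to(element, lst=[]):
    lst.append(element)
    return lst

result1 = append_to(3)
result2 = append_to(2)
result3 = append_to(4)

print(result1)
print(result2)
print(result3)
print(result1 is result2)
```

Key concept: mutable default argument gotcha.
Step by step:
`result1 = append_to(3)` → result1 = [3]
`result2 = append_to(2)` → result1 = [3, 2] (same object as result2); result2 = [3, 2] (same object as result1)
`result3 = append_to(4)` → result1 = [3, 2, 4] (same object as result2, result3); result2 = [3, 2, 4] (same object as result1, result3); result3 = [3, 2, 4] (same object as result1, result2)
`print(result1)` → prints [3, 2, 4]
`print(result2)` → prints [3, 2, 4]
`print(result3)` → prints [3, 2, 4]
`print(result1 is result2)` → prints True

Answer:
[3, 2, 4]
[3, 2, 4]
[3, 2, 4]
True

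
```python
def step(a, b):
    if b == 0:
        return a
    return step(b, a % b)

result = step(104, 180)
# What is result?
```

step(104, 180) -> step(180, 104) -> step(104, 76) -> step(76, 28) -> step(28, 20) -> step(20, 8) -> step(8, 4) -> step(4, 0) -> 4

Answer: 4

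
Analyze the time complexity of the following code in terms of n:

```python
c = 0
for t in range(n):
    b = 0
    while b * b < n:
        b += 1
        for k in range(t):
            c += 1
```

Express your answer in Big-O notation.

Each loop level contributes: n × √n × n. Multiplying the contributions gives O(n^2√n).

Answer: O(n^2√n)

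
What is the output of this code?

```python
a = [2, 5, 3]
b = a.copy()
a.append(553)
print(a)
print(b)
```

Key concept: list.copy() creates independent copy.
Step by step:
`a = [2, 5, 3]` → a = [2, 5, 3]
`b = a.copy()` → b = [2, 5, 3]
`a.append(553)` → a = [2, 5, 3, 553]
`print(a)` → prints [2, 5, 3, 553]
`print(b)` → prints [2, 5, 3]

Answer:
[2, 5, 3, 553]
[2, 5, 3]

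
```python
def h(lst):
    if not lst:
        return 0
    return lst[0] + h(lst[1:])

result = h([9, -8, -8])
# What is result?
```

9 + (-8) + (-8) + 0 = -7

Answer: -7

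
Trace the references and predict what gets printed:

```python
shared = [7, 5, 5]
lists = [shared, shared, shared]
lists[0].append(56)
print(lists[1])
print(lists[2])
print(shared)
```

Key concept: list of same reference.
Step by step:
`shared = [7, 5, 5]` → shared = [7, 5, 5]
`lists = [shared, shared, shared]` → lists = [[7, 5, 5], [7, 5, 5], [7, 5, 5]]
`lists[0].append(56)` → shared = [7, 5, 5, 56]; lists = [[7, 5, 5, 56], [7, 5, 5, 56], [7, 5, 5, 56]]
`print(lists[1])` → prints [7, 5, 5, 56]
`print(lists[2])` → prints [7, 5, 5, 56]
`print(shared)` → prints [7, 5, 5, 56]

Answer:
[7, 5, 5, 56]
[7, 5, 5, 56]
[7, 5, 5, 56]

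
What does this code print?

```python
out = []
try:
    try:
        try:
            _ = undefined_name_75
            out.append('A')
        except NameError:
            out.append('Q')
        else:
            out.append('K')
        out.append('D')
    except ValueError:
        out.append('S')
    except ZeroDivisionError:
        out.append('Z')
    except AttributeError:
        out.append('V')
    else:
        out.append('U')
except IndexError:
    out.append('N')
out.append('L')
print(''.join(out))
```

Execution trace: 'Q' (inner except NameError) → 'D' (try body, no exception) → 'U' (else) → 'L' (after the try/except). Output: QDUL

Answer: QDUL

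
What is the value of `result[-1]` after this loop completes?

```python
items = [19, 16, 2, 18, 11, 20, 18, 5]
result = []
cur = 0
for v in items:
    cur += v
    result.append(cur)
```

Cumulative sum ends at 109
`result` takes the values: [] → [19] → [19, 35] → [19, 35, 37] → [19, 35, 37, 55] → [19, 35, 37, 55, 66] → [19, 35, 37, 55, 66, 86] → [19, 35, 37, 55, 66, 86, 104] → [19, 35, 37, 55, 66, 86, 104, 109]
So `result[-1]` = 109

Answer: 109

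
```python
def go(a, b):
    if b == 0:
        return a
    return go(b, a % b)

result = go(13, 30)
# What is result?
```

go(13, 30) -> go(30, 13) -> go(13, 4) -> go(4, 1) -> go(1, 0) -> 1

Answer: 1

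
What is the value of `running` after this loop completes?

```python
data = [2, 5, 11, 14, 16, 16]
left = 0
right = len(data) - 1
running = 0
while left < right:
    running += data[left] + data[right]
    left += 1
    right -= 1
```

Sum of pairs from ends
`running` takes the values: 0 → 18 → 39 → 64

Answer: 64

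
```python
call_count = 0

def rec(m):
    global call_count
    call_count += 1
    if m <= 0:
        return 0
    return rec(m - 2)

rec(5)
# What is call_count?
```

Linear recursion stepping by 2: 4 calls from m=5 down to ≤0.

Answer: 4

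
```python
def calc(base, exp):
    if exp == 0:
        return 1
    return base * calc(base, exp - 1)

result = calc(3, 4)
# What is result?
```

calc(3, 4) = 3 * 3 * 3 * 3 = 81

Answer: 81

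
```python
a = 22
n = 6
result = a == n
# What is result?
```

Trace:
`a = 22` → a = 22
`n = 6` → n = 6
`result = a == n` → result = False
So result = False

Answer: False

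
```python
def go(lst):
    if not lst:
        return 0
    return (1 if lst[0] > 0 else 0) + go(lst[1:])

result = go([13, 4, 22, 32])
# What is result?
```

Count of positive elements in [13, 4, 22, 32] = 4

Answer: 4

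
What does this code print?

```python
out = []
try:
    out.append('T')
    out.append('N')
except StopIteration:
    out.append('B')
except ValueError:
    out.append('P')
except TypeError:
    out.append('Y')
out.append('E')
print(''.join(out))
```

Execution trace: 'T' (try body) → 'N' (try body, no exception) → 'E' (after the try/except). Output: TNE

Answer: TNE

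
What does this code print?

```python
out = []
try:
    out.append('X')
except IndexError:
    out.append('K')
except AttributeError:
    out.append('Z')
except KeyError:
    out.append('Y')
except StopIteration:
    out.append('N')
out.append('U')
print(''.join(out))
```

Execution trace: 'X' (try body, no exception) → 'U' (after the try/except). Output: XU

Answer: XU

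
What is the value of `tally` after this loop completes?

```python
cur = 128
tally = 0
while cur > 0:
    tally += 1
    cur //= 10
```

Count digits by repeated division by 10
`tally` takes the values: 0 → 1 → 2 → 3

Answer: 3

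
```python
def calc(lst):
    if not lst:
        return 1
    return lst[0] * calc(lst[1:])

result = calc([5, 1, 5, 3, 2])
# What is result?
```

Product over [5, 1, 5, 3, 2] = 5 * 1 * 5 * 3 * 2 = 150

Answer: 150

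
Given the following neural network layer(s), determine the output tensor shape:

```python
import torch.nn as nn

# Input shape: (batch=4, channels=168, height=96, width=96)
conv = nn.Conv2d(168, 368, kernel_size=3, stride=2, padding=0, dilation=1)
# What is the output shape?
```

Input: (4, 168, 96, 96) -> Output: (4, 368, 47, 47)

Answer: (4, 368, 47, 47)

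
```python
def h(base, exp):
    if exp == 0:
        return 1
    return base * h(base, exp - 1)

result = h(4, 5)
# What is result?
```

h(4, 5) = 4 * 4 * 4 * 4 * 4 = 1024

Answer: 1024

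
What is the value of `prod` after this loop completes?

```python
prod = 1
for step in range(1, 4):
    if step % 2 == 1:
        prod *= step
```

Product of odd numbers 1 to 3
`prod` takes the values: 1 → 3

Answer: 3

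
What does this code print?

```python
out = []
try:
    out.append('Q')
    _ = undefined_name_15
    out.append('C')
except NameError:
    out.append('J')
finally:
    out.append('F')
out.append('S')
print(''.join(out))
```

Execution trace: 'Q' (try body) → 'J' (except NameError) → 'F' (finally) → 'S' (after the try/except). Output: QJFS

Answer: QJFS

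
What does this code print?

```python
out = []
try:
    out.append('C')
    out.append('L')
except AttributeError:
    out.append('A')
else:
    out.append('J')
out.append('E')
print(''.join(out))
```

Execution trace: 'C' (try body) → 'L' (try body, no exception) → 'J' (else) → 'E' (after the try/except). Output: CLJE

Answer: CLJE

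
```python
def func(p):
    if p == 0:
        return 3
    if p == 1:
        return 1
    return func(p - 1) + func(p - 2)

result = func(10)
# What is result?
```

Build up from base cases: func(0)=3, func(1)=1, func(2)=4, func(3)=5, func(4)=9, func(5)=14, func(6)=23, ..., func(10)=157

Answer: 157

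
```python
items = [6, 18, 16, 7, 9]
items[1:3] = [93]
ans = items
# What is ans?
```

Trace:
`items = [6, 18, 16, 7, 9]` → items = [6, 18, 16, 7, 9]
`items[1:3] = [93]` → items = [6, 93, 7, 9]
`ans = items` → ans = [6, 93, 7, 9]
So ans = [6, 93, 7, 9]

Answer: [6, 93, 7, 9]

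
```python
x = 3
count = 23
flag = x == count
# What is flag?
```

Trace:
`x = 3` → x = 3
`count = 23` → count = 23
`flag = x == count` → flag = False
So flag = False

Answer: False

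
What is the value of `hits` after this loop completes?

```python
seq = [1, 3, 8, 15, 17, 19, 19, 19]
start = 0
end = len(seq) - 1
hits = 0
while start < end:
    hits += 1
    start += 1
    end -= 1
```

Iterations until pointers meet (list length 8)
`hits` takes the values: 0 → 1 → 2 → 3 → 4

Answer: 4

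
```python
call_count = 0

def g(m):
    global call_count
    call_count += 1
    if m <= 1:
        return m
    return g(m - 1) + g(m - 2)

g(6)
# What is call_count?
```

Calls(m) = 1 + Calls(m-1) + Calls(m-2); Calls(0)=Calls(1)=1. For m=6 this gives 25.

Answer: 25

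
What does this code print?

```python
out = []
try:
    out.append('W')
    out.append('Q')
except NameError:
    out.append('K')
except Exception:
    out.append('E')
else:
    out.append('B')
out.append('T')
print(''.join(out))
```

Execution trace: 'W' (try body) → 'Q' (try body, no exception) → 'B' (else) → 'T' (after the try/except). Output: WQBT

Answer: WQBT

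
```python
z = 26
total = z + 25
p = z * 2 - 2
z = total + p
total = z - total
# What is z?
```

Trace:
`z = 26` → z = 26
`total = z + 25` → total = 51
`p = z * 2 - 2` → p = 50
`z = total + p` → z = 101
`total = z - total` → total = 50
So z = 101

Answer: 101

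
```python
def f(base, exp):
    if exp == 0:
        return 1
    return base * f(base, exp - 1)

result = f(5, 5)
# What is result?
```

f(5, 5) = 5 * 5 * 5 * 5 * 5 = 3125

Answer: 3125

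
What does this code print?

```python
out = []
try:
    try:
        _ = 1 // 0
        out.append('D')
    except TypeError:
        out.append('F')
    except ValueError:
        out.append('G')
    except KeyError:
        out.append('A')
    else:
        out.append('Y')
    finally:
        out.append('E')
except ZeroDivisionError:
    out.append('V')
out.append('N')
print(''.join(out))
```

Execution trace: 'E' (finally) → 'V' (outer except ZeroDivisionError) → 'N' (after the try/except). Output: EVN

Answer: EVN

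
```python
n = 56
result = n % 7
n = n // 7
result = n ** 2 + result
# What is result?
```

Trace:
`n = 56` → n = 56
`result = n % 7` → result = 0
`n = n // 7` → n = 8
`result = n ** 2 + result` → result = 64
So result = 64

Answer: 64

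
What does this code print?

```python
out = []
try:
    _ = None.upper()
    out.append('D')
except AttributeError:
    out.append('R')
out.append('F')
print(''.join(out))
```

Execution trace: 'R' (except AttributeError) → 'F' (after the try/except). Output: RF

Answer: RF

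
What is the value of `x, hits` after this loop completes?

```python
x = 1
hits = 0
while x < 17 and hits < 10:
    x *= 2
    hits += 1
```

Double until >= 17 or 10 iterations
`x, hits` takes the values: (1, 0) → (2, 0) → (2, 1) → (4, 1) → (4, 2) → (8, 2) → (8, 3) → (16, 3) → (16, 4) → (32, 4) → (32, 5)

Answer: 32, 5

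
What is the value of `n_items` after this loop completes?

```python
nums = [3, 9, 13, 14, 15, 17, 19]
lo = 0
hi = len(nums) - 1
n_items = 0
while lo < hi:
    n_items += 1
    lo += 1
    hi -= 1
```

Iterations until pointers meet (list length 7)
`n_items` takes the values: 0 → 1 → 2 → 3

Answer: 3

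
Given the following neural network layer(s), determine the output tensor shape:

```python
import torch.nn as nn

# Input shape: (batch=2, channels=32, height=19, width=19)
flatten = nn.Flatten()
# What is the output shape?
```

Input: (2, 32, 19, 19) -> Output: (2, 11552)

Answer: (2, 11552)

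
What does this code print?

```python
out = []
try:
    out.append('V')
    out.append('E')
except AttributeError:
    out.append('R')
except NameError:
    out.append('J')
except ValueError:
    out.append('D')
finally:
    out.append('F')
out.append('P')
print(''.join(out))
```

Execution trace: 'V' (try body) → 'E' (try body, no exception) → 'F' (finally) → 'P' (after the try/except). Output: VEFP

Answer: VEFP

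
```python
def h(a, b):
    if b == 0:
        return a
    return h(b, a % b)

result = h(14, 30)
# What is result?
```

h(14, 30) -> h(30, 14) -> h(14, 2) -> h(2, 0) -> 2

Answer: 2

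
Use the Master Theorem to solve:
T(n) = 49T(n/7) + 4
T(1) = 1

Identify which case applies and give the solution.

a=49, b=7, f(n)=4. log_7(49) = 2. Since c=0 < 2, Case 1 applies: T(n) = Θ(n^log_b(a)) = O(n^2).

Answer: O(n^2) - Case 1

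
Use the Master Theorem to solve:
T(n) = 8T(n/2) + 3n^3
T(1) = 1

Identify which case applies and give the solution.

a=8, b=2, f(n)=3n^3. log_2(8) = 3. Since c=3 = 3, Case 2 applies: T(n) = Θ(n^log_b(a) · log n) = O(n^3 log n).

Answer: O(n^3 log n) - Case 2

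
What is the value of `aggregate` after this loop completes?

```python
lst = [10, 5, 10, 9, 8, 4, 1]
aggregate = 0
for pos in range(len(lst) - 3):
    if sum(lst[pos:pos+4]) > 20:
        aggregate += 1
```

Count windows with sum > 20
`aggregate` takes the values: 0 → 1 → 2 → 3 → 4

Answer: 4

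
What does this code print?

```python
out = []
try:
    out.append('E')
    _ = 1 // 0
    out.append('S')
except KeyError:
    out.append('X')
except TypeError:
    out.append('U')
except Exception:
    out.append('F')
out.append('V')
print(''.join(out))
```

Execution trace: 'E' (try body) → 'F' (except Exception) → 'V' (after the try/except). Output: EFV

Answer: EFV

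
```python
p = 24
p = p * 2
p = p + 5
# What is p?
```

Trace:
`p = 24` → p = 24
`p = p * 2` → p = 48
`p = p + 5` → p = 53
So p = 53

Answer: 53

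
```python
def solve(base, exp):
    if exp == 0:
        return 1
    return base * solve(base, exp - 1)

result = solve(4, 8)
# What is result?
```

solve(4, 8) = 4 * 4 * 4 * 4 * 4 * 4 * 4 * 4 = 65536

Answer: 65536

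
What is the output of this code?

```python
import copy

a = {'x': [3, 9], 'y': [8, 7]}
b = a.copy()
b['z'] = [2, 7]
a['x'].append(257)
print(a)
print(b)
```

Key concept: shallow copy of dict with mutable values.
Step by step:
`a = {'x': [3, 9], 'y': [8, 7]}` → a = {'x': [3, 9], 'y': [8, 7]}
`b = a.copy()` → b = {'x': [3, 9], 'y': [8, 7]}
`b['z'] = [2, 7]` → b = {'x': [3, 9], 'y': [8, 7], 'z': [2, 7]}
`a['x'].append(257)` → a = {'x': [3, 9, 257], 'y': [8, 7]}; b = {'x': [3, 9, 257], 'y': [8, 7], 'z': [2, 7]}
`print(a)` → prints {'x': [3, 9, 257], 'y': [8, 7]}
`print(b)` → prints {'x': [3, 9, 257], 'y': [8, 7], 'z': [2, 7]}

Answer:
{'x': [3, 9, 257], 'y': [8, 7]}
{'x': [3, 9, 257], 'y': [8, 7], 'z': [2, 7]}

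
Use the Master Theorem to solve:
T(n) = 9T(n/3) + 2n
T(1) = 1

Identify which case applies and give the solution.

a=9, b=3, f(n)=2n. log_3(9) = 2. Since c=1 < 2, Case 1 applies: T(n) = Θ(n^log_b(a)) = O(n^2).

Answer: O(n^2) - Case 1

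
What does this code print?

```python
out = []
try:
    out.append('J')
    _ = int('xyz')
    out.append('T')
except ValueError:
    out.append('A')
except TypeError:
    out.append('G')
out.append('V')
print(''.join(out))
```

Execution trace: 'J' (try body) → 'A' (except ValueError) → 'V' (after the try/except). Output: JAV

Answer: JAV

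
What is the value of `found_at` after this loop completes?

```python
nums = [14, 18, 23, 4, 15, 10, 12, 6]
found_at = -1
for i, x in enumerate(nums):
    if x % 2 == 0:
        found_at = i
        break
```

First even number index in [14, 18, 23, 4, 15, 10, 12, 6]
`found_at` takes the values: -1 → 0

Answer: 0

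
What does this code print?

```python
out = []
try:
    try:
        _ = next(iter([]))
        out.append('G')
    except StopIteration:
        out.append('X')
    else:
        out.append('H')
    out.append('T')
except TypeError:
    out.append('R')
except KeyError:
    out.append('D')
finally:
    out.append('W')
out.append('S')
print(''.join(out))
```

Execution trace: 'X' (inner except StopIteration) → 'T' (try body, no exception) → 'W' (finally) → 'S' (after the try/except). Output: XTWS

Answer: XTWS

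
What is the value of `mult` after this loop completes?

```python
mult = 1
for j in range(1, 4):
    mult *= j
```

3! = 6
`mult` takes the values: 1 → 2 → 6

Answer: 6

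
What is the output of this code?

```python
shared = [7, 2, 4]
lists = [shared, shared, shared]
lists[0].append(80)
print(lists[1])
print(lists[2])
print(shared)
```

Key concept: list of same reference.
Step by step:
`shared = [7, 2, 4]` → shared = [7, 2, 4]
`lists = [shared, shared, shared]` → lists = [[7, 2, 4], [7, 2, 4], [7, 2, 4]]
`lists[0].append(80)` → shared = [7, 2, 4, 80]; lists = [[7, 2, 4, 80], [7, 2, 4, 80], [7, 2, 4, 80]]
`print(lists[1])` → prints [7, 2, 4, 80]
`print(lists[2])` → prints [7, 2, 4, 80]
`print(shared)` → prints [7, 2, 4, 80]

Answer:
[7, 2, 4, 80]
[7, 2, 4, 80]
[7, 2, 4, 80]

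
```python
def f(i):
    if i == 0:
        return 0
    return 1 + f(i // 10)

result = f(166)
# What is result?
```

Count of digits of 166: 3

Answer: 3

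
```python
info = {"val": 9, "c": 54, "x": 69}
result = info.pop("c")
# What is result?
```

Trace:
`info = {"val": 9, "c": 54, "x": 69}` → info = {'val': 9, 'c': 54, 'x': 69}
`result = info.pop("c")` → info = {'val': 9, 'x': 69}; result = 54
So result = 54

Answer: 54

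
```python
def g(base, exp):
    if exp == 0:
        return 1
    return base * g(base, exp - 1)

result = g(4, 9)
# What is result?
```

g(4, 9) = 4 * 4 * 4 * 4 * 4 * 4 * 4 * 4 * 4 = 262144

Answer: 262144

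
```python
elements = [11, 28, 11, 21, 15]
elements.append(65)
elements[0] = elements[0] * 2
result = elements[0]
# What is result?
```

Trace:
`elements = [11, 28, 11, 21, 15]` → elements = [11, 28, 11, 21, 15]
`elements.append(65)` → elements = [11, 28, 11, 21, 15, 65]
`elements[0] = elements[0] * 2` → elements = [22, 28, 11, 21, 15, 65]
`result = elements[0]` → result = 22
So result = 22

Answer: 22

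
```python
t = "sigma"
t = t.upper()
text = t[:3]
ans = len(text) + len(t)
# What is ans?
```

Trace:
`t = "sigma"` → t = 'sigma'
`t = t.upper()` → t = 'SIGMA'
`text = t[:3]` → text = 'SIG'
`ans = len(text) + len(t)` → ans = 8
So ans = 8

Answer: 8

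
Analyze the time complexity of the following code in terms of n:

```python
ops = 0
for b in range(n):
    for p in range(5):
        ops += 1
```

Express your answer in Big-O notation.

Each loop level contributes: n × 1. Multiplying the contributions gives O(n).

Answer: O(n)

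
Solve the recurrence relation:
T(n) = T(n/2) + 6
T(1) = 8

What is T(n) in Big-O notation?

Each step divides n by 2 and adds 6. After log_2(n) steps we reach T(1)=8. So T(n) = 6·log_2(n) + 8 = O(log n).

Answer: O(log n)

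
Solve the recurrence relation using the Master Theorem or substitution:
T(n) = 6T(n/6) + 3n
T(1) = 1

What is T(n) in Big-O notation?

By Master Theorem: a=6, b=6, f(n)=3n. Since log_6(6) = 1 and f(n) = Θ(n^1), Case 2 applies. T(n) = O(n log n).

Answer: O(n log n)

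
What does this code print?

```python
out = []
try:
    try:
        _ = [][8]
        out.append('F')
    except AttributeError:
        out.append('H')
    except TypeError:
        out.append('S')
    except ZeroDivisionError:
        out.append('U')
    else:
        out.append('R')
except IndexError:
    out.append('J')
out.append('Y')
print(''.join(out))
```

Execution trace: 'J' (outer except IndexError) → 'Y' (after the try/except). Output: JY

Answer: JY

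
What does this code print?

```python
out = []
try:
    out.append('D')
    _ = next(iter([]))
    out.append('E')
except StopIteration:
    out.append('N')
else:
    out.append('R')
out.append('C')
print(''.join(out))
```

Execution trace: 'D' (try body) → 'N' (except StopIteration) → 'C' (after the try/except). Output: DNC

Answer: DNC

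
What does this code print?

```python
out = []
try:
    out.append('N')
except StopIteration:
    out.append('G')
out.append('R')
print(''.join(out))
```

Execution trace: 'N' (try body, no exception) → 'R' (after the try/except). Output: NR

Answer: NR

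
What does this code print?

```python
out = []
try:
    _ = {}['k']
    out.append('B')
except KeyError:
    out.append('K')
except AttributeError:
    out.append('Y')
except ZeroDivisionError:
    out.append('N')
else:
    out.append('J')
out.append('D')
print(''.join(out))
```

Execution trace: 'K' (except KeyError) → 'D' (after the try/except). Output: KD

Answer: KD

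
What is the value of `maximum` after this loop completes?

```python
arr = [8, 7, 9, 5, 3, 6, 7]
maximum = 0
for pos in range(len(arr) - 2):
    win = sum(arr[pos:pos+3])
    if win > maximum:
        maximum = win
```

Max sum of 3-element window in [8, 7, 9, 5, 3, 6, 7]
`maximum` takes the values: 0 → 24

Answer: 24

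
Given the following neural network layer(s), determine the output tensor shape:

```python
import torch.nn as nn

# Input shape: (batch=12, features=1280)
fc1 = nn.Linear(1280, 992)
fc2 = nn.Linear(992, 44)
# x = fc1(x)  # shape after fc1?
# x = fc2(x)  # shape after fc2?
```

Input: (12, 1280) -> after fc1: (12, 992) -> Output: (12, 44)

Answer: (12, 44)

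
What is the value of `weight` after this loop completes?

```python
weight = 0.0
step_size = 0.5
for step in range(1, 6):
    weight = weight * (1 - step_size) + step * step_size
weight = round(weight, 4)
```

Moving average with lr=0.5
`weight` takes the values: 0.0 → 0.5 → 1.25 → 2.125 → 3.0625 → 4.03125 → 4.0312

Answer: 4.0312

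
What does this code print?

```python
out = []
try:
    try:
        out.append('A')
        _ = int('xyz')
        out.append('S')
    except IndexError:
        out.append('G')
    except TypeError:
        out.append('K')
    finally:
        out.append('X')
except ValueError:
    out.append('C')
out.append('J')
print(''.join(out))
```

Execution trace: 'A' (try body) → 'X' (finally) → 'C' (outer except ValueError) → 'J' (after the try/except). Output: AXCJ

Answer: AXCJ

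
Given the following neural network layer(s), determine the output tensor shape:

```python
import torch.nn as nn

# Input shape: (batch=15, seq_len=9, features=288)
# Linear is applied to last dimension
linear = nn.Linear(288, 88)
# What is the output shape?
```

Input: (15, 9, 288) -> Output: (15, 9, 88)

Answer: (15, 9, 88)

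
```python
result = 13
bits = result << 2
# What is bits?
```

Trace:
`result = 13` → result = 13
`bits = result << 2` → bits = 52
So bits = 52

Answer: 52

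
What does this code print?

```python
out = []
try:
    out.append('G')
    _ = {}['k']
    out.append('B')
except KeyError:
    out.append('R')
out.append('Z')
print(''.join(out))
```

Execution trace: 'G' (try body) → 'R' (except KeyError) → 'Z' (after the try/except). Output: GRZ

Answer: GRZ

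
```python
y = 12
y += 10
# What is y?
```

Trace:
`y = 12` → y = 12
`y += 10` → y = 22
So y = 22

Answer: 22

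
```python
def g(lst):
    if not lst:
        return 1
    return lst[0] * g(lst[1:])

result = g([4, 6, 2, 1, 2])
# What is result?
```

Product over [4, 6, 2, 1, 2] = 4 * 6 * 2 * 1 * 2 = 96

Answer: 96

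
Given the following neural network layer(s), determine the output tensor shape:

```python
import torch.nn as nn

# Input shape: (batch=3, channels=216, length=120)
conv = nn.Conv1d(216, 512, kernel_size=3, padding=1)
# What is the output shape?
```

Input: (3, 216, 120) -> Output: (3, 512, 120)

Answer: (3, 512, 120)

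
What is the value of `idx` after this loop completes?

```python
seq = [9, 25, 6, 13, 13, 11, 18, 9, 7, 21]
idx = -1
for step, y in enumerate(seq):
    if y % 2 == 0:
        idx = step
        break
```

First even number index in [9, 25, 6, 13, 13, 11, 18, 9, 7, 21]
`idx` takes the values: -1 → 2

Answer: 2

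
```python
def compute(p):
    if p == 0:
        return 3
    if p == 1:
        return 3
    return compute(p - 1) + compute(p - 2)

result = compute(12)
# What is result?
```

Build up from base cases: compute(0)=3, compute(1)=3, compute(2)=6, compute(3)=9, compute(4)=15, compute(5)=24, compute(6)=39, ..., compute(12)=699

Answer: 699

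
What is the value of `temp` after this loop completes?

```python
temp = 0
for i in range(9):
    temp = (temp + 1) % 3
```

Increment mod 3, 9 times = 0
`temp` takes the values: 0 → 1 → 2 → 0 → 1 → 2 → 0 → 1 → 2 → 0

Answer: 0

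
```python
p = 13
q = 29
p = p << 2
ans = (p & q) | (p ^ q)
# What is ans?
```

Trace:
`p = 13` → p = 13
`q = 29` → q = 29
`p = p << 2` → p = 52
`ans = (p & q) | (p ^ q)` → ans = 61
So ans = 61

Answer: 61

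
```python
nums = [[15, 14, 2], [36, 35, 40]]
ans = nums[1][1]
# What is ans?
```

Trace:
`nums = [[15, 14, 2], [36, 35, 40]]` → nums = [[15, 14, 2], [36, 35, 40]]
`ans = nums[1][1]` → ans = 35
So ans = 35

Answer: 35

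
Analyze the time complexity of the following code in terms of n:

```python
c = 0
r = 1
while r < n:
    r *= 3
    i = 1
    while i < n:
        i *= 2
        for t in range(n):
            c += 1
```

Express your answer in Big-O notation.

Each loop level contributes: log n × log n × n. Multiplying the contributions gives O(n log² n).

Answer: O(n log² n)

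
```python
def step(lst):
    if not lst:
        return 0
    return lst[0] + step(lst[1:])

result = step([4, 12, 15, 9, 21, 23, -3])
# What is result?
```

4 + 12 + 15 + 9 + 21 + 23 + (-3) + 0 = 81

Answer: 81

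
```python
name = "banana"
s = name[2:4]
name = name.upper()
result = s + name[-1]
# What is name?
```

Trace:
`name = "banana"` → name = 'banana'
`s = name[2:4]` → s = 'na'
`name = name.upper()` → name = 'BANANA'
`result = s + name[-1]` → result = 'naA'
So name = 'BANANA'

Answer: 'BANANA'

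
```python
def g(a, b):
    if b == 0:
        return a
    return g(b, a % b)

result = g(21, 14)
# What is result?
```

g(21, 14) -> g(14, 7) -> g(7, 0) -> 7

Answer: 7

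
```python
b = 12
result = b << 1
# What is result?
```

Trace:
`b = 12` → b = 12
`result = b << 1` → result = 24
So result = 24

Answer: 24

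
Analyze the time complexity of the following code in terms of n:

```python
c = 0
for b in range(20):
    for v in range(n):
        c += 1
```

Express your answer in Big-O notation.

Each loop level contributes: 1 × n. Multiplying the contributions gives O(n).

Answer: O(n)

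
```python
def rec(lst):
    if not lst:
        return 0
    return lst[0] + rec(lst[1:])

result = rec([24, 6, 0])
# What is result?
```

24 + 6 + 0 + 0 = 30

Answer: 30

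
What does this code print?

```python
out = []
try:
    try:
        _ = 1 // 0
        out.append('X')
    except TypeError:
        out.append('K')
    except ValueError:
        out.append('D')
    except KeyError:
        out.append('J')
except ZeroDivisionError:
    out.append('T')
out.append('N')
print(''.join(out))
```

Execution trace: 'T' (outer except ZeroDivisionError) → 'N' (after the try/except). Output: TN

Answer: TN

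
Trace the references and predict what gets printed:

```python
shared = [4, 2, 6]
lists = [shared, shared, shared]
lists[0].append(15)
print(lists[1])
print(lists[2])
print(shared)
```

Key concept: list of same reference.
Step by step:
`shared = [4, 2, 6]` → shared = [4, 2, 6]
`lists = [shared, shared, shared]` → lists = [[4, 2, 6], [4, 2, 6], [4, 2, 6]]
`lists[0].append(15)` → shared = [4, 2, 6, 15]; lists = [[4, 2, 6, 15], [4, 2, 6, 15], [4, 2, 6, 15]]
`print(lists[1])` → prints [4, 2, 6, 15]
`print(lists[2])` → prints [4, 2, 6, 15]
`print(shared)` → prints [4, 2, 6, 15]

Answer:
[4, 2, 6, 15]
[4, 2, 6, 15]
[4, 2, 6, 15]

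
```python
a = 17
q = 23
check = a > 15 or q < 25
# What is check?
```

Trace:
`a = 17` → a = 17
`q = 23` → q = 23
`check = a > 15 or q < 25` → check = True
So check = True

Answer: True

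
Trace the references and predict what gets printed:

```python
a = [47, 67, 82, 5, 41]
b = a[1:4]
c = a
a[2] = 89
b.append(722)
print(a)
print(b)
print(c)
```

Key concept: slice vs alias.
Step by step:
`a = [47, 67, 82, 5, 41]` → a = [47, 67, 82, 5, 41]
`b = a[1:4]` → b = [67, 82, 5]
`c = a` → c = [47, 67, 82, 5, 41] (same object as a)
`a[2] = 89` → a = [47, 67, 89, 5, 41] (same object as c); c = [47, 67, 89, 5, 41] (same object as a)
`b.append(722)` → b = [67, 82, 5, 722]
`print(a)` → prints [47, 67, 89, 5, 41]
`print(b)` → prints [67, 82, 5, 722]
`print(c)` → prints [47, 67, 89, 5, 41]

Answer:
[47, 67, 89, 5, 41]
[67, 82, 5, 722]
[47, 67, 89, 5, 41]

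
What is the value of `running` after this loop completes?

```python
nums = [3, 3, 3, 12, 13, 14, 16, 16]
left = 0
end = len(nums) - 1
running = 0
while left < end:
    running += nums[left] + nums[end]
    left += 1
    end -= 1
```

Sum of pairs from ends
`running` takes the values: 0 → 19 → 38 → 55 → 80

Answer: 80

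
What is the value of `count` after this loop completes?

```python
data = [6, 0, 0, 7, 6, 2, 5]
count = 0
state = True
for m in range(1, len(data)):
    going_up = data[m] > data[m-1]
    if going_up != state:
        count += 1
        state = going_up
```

Count direction changes in [6, 0, 0, 7, 6, 2, 5]
`count` takes the values: 0 → 1 → 2 → 3 → 4

Answer: 4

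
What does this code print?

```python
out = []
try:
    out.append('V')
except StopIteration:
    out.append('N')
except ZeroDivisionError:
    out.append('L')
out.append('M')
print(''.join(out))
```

Execution trace: 'V' (try body, no exception) → 'M' (after the try/except). Output: VM

Answer: VM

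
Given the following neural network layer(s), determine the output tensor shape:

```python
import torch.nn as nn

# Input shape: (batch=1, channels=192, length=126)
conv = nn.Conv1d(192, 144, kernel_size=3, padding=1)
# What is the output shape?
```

Input: (1, 192, 126) -> Output: (1, 144, 126)

Answer: (1, 144, 126)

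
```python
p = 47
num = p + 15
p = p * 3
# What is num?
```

Trace:
`p = 47` → p = 47
`num = p + 15` → num = 62
`p = p * 3` → p = 141
So num = 62

Answer: 62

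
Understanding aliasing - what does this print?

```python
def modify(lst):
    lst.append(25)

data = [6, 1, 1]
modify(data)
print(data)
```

Key concept: function modifies passed list.
Step by step:
`data = [6, 1, 1]` → data = [6, 1, 1]
`modify(data)` → data = [6, 1, 1, 25]
`print(data)` → prints [6, 1, 1, 25]

Answer: [6, 1, 1, 25]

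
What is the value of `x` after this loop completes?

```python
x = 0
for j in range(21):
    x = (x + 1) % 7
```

Increment mod 7, 21 times = 0
`x` takes the values: 0 → 1 → 2 → 3 → 4 → 5 → 6 → 0 → 1 → 2 → 3 → 4 → 5 → 6 → 0 → 1 → 2 → 3 → 4 → 5 → 6 → 0

Answer: 0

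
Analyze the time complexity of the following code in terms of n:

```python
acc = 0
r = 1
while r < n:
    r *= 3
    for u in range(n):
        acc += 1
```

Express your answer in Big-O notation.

Each loop level contributes: log n × n. Multiplying the contributions gives O(n log n).

Answer: O(n log n)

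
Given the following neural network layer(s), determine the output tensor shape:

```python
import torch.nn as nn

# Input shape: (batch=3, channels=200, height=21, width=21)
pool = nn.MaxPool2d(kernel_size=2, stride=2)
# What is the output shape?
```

Input: (3, 200, 21, 21) -> Output: (3, 200, 10, 10)

Answer: (3, 200, 10, 10)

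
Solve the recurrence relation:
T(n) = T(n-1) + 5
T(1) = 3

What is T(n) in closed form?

Unrolling: T(n) = T(1) + 5·(n-1) = 3 + 5(n-1) = 5n - 2.

Answer: T(n) = 5n - 2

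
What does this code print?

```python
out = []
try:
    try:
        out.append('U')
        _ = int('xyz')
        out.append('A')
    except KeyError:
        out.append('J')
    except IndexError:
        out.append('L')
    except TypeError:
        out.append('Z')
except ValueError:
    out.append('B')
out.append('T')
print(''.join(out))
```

Execution trace: 'U' (try body) → 'B' (outer except ValueError) → 'T' (after the try/except). Output: UBT

Answer: UBT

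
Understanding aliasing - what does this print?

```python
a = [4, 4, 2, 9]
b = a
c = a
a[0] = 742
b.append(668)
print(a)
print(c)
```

Key concept: multiple aliases.
Step by step:
`a = [4, 4, 2, 9]` → a = [4, 4, 2, 9]
`b = a` → b = [4, 4, 2, 9] (same object as a)
`c = a` → c = [4, 4, 2, 9] (same object as a, b)
`a[0] = 742` → a = [742, 4, 2, 9] (same object as b, c); b = [742, 4, 2, 9] (same object as a, c); c = [742, 4, 2, 9] (same object as a, b)
`b.append(668)` → a = [742, 4, 2, 9, 668] (same object as b, c); b = [742, 4, 2, 9, 668] (same object as a, c); c = [742, 4, 2, 9, 668] (same object as a, b)
`print(a)` → prints [742, 4, 2, 9, 668]
`print(c)` → prints [742, 4, 2, 9, 668]

Answer:
[742, 4, 2, 9, 668]
[742, 4, 2, 9, 668]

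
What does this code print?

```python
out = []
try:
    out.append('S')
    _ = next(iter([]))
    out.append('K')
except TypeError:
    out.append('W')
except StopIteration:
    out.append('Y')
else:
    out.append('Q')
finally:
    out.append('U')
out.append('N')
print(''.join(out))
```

Execution trace: 'S' (try body) → 'Y' (except StopIteration) → 'U' (finally) → 'N' (after the try/except). Output: SYUN

Answer: SYUN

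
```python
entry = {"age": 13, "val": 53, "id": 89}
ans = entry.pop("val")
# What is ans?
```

Trace:
`entry = {"age": 13, "val": 53, "id": 89}` → entry = {'age': 13, 'val': 53, 'id': 89}
`ans = entry.pop("val")` → entry = {'age': 13, 'id': 89}; ans = 53
So ans = 53

Answer: 53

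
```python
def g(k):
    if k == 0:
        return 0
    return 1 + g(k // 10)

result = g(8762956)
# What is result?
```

Count of digits of 8762956: 7

Answer: 7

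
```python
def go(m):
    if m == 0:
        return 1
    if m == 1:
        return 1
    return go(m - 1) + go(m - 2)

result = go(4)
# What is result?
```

Build up from base cases: go(0)=1, go(1)=1, go(2)=2, go(3)=3, go(4)=5

Answer: 5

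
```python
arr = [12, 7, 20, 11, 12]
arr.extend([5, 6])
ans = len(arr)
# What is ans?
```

Trace:
`arr = [12, 7, 20, 11, 12]` → arr = [12, 7, 20, 11, 12]
`arr.extend([5, 6])` → arr = [12, 7, 20, 11, 12, 5, 6]
`ans = len(arr)` → ans = 7
So ans = 7

Answer: 7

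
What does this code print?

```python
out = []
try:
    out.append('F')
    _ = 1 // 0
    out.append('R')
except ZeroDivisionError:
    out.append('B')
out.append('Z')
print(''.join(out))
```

Execution trace: 'F' (try body) → 'B' (except ZeroDivisionError) → 'Z' (after the try/except). Output: FBZ

Answer: FBZ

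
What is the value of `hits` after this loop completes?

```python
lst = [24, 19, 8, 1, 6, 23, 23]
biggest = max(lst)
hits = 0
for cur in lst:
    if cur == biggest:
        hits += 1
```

Count of max value 24 in [24, 19, 8, 1, 6, 23, 23]
`hits` takes the values: 0 → 1

Answer: 1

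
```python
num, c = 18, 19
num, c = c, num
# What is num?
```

Trace:
`num, c = 18, 19` → num = 18; c = 19
`num, c = c, num` → num = 19; c = 18
So num = 19

Answer: 19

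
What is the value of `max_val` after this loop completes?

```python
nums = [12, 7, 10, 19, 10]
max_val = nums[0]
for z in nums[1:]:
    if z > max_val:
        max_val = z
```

Maximum of [12, 7, 10, 19, 10]
`max_val` takes the values: 12 → 19

Answer: 19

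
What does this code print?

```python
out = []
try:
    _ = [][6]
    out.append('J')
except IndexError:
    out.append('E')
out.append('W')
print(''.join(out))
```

Execution trace: 'E' (except IndexError) → 'W' (after the try/except). Output: EW

Answer: EW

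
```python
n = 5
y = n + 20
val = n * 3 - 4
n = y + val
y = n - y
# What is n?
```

Trace:
`n = 5` → n = 5
`y = n + 20` → y = 25
`val = n * 3 - 4` → val = 11
`n = y + val` → n = 36
`y = n - y` → y = 11
So n = 36

Answer: 36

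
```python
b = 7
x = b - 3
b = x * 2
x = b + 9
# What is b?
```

Trace:
`b = 7` → b = 7
`x = b - 3` → x = 4
`b = x * 2` → b = 8
`x = b + 9` → x = 17
So b = 8

Answer: 8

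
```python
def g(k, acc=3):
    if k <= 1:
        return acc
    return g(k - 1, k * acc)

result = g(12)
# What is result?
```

Accumulator trace (n, acc): (12, 3) -> (11, 36) -> (10, 396) -> (9, 3960) -> (8, 35640) -> (7, 285120) -> (6, 1995840) -> (5, 11975040) -> (4, 59875200) -> (3, 239500800) -> (2, 718502400) -> (1, 1437004800) -> return 1437004800

Answer: 1437004800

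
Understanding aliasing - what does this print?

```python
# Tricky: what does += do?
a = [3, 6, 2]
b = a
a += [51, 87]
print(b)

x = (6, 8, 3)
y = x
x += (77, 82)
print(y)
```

Key concept: += behavior differs for mutable vs immutable.
Step by step:
`a = [3, 6, 2]` → a = [3, 6, 2]
`b = a` → b = [3, 6, 2] (same object as a)
`a += [51, 87]` → a = [3, 6, 2, 51, 87] (same object as b); b = [3, 6, 2, 51, 87] (same object as a)
`print(b)` → prints [3, 6, 2, 51, 87]
`x = (6, 8, 3)` → x = (6, 8, 3)
`y = x` → y = (6, 8, 3)
`x += (77, 82)` → x = (6, 8, 3, 77, 82)
`print(y)` → prints (6, 8, 3)

Answer:
[3, 6, 2, 51, 87]
(6, 8, 3)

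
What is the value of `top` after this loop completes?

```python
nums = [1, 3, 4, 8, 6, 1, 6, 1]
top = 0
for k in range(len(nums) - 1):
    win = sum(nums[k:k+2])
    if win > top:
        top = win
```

Max sum of 2-element window in [1, 3, 4, 8, 6, 1, 6, 1]
`top` takes the values: 0 → 4 → 7 → 12 → 14

Answer: 14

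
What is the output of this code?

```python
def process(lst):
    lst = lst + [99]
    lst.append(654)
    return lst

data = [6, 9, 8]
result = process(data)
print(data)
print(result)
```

Key concept: rebinding parameter vs mutation.
Step by step:
`data = [6, 9, 8]` → data = [6, 9, 8]
`result = process(data)` → result = [6, 9, 8, 99, 654]
`print(data)` → prints [6, 9, 8]
`print(result)` → prints [6, 9, 8, 99, 654]

Answer:
[6, 9, 8]
[6, 9, 8, 99, 654]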